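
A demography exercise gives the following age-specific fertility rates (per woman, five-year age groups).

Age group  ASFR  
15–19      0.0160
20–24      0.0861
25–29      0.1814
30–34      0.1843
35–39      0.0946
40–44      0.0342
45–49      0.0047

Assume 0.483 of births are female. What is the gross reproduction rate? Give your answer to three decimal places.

Proportion female at birth = 0.483.
Sum of ASFRs = 0.0160 + 0.0861 + 0.1814 + 0.1843 + 0.0946 + 0.0342 + 0.0047 = 0.6013
TFR = 5 × 0.6013 = 3.0065
GRR = 0.483 × 3.0065 = 1.45214

1.452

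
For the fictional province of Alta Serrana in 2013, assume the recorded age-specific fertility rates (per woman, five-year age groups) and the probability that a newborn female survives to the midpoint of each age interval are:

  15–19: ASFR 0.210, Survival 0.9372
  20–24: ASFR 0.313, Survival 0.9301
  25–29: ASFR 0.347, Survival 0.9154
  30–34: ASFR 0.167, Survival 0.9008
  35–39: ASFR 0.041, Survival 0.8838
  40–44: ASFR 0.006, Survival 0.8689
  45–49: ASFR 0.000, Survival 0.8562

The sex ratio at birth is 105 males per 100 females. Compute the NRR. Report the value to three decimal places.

2.433

Proportion female at birth = 100 / (100 + 105) = 0.48780.
Each age group contributes 5 × ASFR × survival:
  15–19: 5 × 0.210 × 0.9372 = 0.98406
  20–24: 5 × 0.313 × 0.9301 = 1.45561
  25–29: 5 × 0.347 × 0.9154 = 1.58822
  30–34: 5 × 0.167 × 0.9008 = 0.75217
  35–39: 5 × 0.041 × 0.8838 = 0.18118
  40–44: 5 × 0.006 × 0.8689 = 0.02607
  45–49: 5 × 0.000 × 0.8562 = 0.00000
Sum = 4.98731
NRR = 0.48780 × 4.98731 = 2.43281
An NRR exceeding 1 indicates intrinsic growth under these rates.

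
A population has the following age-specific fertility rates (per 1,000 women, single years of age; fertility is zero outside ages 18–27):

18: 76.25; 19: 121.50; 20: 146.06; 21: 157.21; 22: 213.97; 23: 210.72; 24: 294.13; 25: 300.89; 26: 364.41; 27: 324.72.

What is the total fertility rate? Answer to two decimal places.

2.21

Sum of ASFRs = 76.25 + 121.50 + 146.06 + 157.21 + 213.97 + 210.72 + 294.13 + 300.89 + 364.41 + 324.72 = 2209.86
TFR = 2209.86 / 1000 = 2.20986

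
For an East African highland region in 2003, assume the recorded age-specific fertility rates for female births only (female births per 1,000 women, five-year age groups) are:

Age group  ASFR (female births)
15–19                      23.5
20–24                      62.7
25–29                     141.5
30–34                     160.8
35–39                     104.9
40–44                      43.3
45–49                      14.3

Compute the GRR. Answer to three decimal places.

Sum of female ASFRs = 23.5 + 62.7 + 141.5 + 160.8 + 104.9 + 43.3 + 14.3 = 551.0
GRR = 5 × 551.0 / 1000 = 2.755

2.755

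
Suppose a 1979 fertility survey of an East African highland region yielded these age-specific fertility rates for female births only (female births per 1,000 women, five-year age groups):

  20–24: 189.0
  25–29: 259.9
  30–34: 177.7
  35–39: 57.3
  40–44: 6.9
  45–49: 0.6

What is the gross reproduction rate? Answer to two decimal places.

Sum of female ASFRs = 189.0 + 259.9 + 177.7 + 57.3 + 6.9 + 0.6 = 691.4
GRR = 5 × 691.4 / 1000 = 3.457

3.46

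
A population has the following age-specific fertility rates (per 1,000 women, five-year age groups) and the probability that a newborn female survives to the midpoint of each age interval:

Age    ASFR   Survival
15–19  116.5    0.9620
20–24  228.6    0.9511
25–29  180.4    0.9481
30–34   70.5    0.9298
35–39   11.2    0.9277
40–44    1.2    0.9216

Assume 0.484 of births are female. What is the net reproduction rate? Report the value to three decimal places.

Proportion female at birth = 0.484.
Each age group contributes 5 × ASFR × survival:
  15–19: 5 × 116.5/1000 × 0.9620 = 0.56037
  20–24: 5 × 228.6/1000 × 0.9511 = 1.08711
  25–29: 5 × 180.4/1000 × 0.9481 = 0.85519
  30–34: 5 × 70.5/1000 × 0.9298 = 0.32775
  35–39: 5 × 11.2/1000 × 0.9277 = 0.05195
  40–44: 5 × 1.2/1000 × 0.9216 = 0.00553
Sum = 2.88790
NRR = 0.484 × 2.88790 = 1.39774

1.398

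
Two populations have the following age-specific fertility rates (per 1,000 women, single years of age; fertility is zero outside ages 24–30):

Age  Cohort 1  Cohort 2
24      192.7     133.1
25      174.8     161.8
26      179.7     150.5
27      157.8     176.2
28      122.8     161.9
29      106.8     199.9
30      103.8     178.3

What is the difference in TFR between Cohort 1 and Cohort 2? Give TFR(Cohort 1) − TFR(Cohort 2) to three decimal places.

-0.123

Cohort 1:
  Sum of ASFRs = 192.7 + 174.8 + 179.7 + 157.8 + 122.8 + 106.8 + 103.8 = 1038.4
  TFR = 1038.4 / 1000 = 1.0384
Cohort 2:
  Sum of ASFRs = 133.1 + 161.8 + 150.5 + 176.2 + 161.9 + 199.9 + 178.3 = 1161.7
  TFR = 1161.7 / 1000 = 1.1617
Difference = 1.0384 − 1.1617 = -0.1233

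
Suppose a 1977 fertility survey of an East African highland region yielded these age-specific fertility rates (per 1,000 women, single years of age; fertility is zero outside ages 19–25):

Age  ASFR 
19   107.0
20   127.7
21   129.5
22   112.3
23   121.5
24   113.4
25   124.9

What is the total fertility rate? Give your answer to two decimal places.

Sum of ASFRs = 107.0 + 127.7 + 129.5 + 112.3 + 121.5 + 113.4 + 124.9 = 836.3
TFR = 836.3 / 1000 = 0.8363

0.84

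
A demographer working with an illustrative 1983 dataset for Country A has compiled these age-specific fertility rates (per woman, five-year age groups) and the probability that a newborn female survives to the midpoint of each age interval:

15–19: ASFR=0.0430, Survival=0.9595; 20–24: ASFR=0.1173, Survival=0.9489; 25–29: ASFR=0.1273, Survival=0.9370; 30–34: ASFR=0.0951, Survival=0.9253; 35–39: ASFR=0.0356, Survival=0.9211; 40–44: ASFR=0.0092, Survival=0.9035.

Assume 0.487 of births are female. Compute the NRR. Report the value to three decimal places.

0.976

Proportion female at birth = 0.487.
Each age group contributes 5 × ASFR × survival:
  15–19: 5 × 0.0430 × 0.9595 = 0.20629
  20–24: 5 × 0.1173 × 0.9489 = 0.55653
  25–29: 5 × 0.1273 × 0.9370 = 0.59640
  30–34: 5 × 0.0951 × 0.9253 = 0.43998
  35–39: 5 × 0.0356 × 0.9211 = 0.16396
  40–44: 5 × 0.0092 × 0.9035 = 0.04156
Sum = 2.00472
NRR = 0.487 × 2.00472 = 0.97630
An NRR under 1 implies long-run decline under these rates.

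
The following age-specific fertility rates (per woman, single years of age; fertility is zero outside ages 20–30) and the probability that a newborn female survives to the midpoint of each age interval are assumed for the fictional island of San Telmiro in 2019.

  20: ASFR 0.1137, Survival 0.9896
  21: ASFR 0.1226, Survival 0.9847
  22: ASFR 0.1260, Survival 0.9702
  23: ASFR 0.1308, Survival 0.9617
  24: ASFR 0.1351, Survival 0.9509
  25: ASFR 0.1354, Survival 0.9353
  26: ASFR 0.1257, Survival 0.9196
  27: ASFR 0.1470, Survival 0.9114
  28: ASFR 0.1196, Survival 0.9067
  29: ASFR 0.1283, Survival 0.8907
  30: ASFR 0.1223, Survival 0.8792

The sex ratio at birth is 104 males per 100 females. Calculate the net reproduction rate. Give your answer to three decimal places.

0.645

Proportion female at birth = 100 / (100 + 104) = 0.49020.
Weighting each age-specific rate by interval width and survival:
  20: 1 × 0.1137 × 0.9896 = 0.11252
  21: 1 × 0.1226 × 0.9847 = 0.12072
  22: 1 × 0.1260 × 0.9702 = 0.12225
  23: 1 × 0.1308 × 0.9617 = 0.12579
  24: 1 × 0.1351 × 0.9509 = 0.12847
  25: 1 × 0.1354 × 0.9353 = 0.12664
  26: 1 × 0.1257 × 0.9196 = 0.11559
  27: 1 × 0.1470 × 0.9114 = 0.13398
  28: 1 × 0.1196 × 0.9067 = 0.10844
  29: 1 × 0.1283 × 0.8907 = 0.11428
  30: 1 × 0.1223 × 0.8792 = 0.10753
Sum = 1.31621
NRR = 0.49020 × 1.31621 = 0.64521
With NRR below 1 the population is below replacement fertility.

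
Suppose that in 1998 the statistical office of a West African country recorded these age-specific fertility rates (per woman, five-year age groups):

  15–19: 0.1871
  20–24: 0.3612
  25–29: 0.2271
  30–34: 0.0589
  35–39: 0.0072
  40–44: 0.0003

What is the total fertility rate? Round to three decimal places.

Sum of ASFRs = 0.1871 + 0.3612 + 0.2271 + 0.0589 + 0.0072 + 0.0003 = 0.8418
TFR = 5 × 0.8418 = 4.209

4.209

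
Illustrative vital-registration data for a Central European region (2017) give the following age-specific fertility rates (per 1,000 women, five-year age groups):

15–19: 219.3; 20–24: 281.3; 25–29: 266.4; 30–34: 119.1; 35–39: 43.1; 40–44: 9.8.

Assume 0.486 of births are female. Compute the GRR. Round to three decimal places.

Proportion female at birth = 0.486.
Sum of ASFRs = 219.3 + 281.3 + 266.4 + 119.1 + 43.1 + 9.8 = 939.0
TFR = 5 × 939.0 / 1000 = 4.695
GRR = 0.486 × 4.695 = 2.28177

2.282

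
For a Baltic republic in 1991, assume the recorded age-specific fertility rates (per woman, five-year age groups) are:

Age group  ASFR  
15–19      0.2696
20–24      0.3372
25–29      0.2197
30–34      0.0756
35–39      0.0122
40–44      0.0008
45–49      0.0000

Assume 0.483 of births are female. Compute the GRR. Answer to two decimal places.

2.21

Proportion female at birth = 0.483.
Sum of ASFRs = 0.2696 + 0.3372 + 0.2197 + 0.0756 + 0.0122 + 0.0008 + 0.0000 = 0.9151
TFR = 5 × 0.9151 = 4.5755
GRR = 0.483 × 4.5755 = 2.20997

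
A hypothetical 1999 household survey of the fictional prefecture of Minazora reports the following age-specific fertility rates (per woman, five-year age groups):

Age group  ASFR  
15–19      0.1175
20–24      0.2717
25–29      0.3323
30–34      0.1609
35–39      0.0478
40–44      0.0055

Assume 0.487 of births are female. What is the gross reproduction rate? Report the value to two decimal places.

2.28

Proportion female at birth = 0.487.
Sum of ASFRs = 0.1175 + 0.2717 + 0.3323 + 0.1609 + 0.0478 + 0.0055 = 0.9357
TFR = 5 × 0.9357 = 4.6785
GRR = 0.487 × 4.6785 = 2.27843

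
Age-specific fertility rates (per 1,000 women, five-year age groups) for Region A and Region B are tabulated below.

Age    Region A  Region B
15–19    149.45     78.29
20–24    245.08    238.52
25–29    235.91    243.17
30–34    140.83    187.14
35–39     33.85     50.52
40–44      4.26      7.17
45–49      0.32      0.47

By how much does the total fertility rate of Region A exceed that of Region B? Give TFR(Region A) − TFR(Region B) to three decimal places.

Region A:
  Sum of ASFRs = 149.45 + 245.08 + 235.91 + 140.83 + 33.85 + 4.26 + 0.32 = 809.70
  TFR = 5 × 809.70 / 1000 = 4.0485
Region B:
  Sum of ASFRs = 78.29 + 238.52 + 243.17 + 187.14 + 50.52 + 7.17 + 0.47 = 805.28
  TFR = 5 × 805.28 / 1000 = 4.0264
Difference = 4.0485 − 4.0264 = 0.0221

0.022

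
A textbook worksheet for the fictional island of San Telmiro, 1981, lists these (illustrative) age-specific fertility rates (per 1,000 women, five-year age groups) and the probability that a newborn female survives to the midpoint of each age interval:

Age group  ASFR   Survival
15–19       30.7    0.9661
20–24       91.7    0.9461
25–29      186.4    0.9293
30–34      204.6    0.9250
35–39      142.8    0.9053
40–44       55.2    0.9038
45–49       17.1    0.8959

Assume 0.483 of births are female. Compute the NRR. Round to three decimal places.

Proportion female at birth = 0.483.
Per-age-group product (5 × ASFR × survival probability):
  15–19: 5 × 30.7/1000 × 0.9661 = 0.14830
  20–24: 5 × 91.7/1000 × 0.9461 = 0.43379
  25–29: 5 × 186.4/1000 × 0.9293 = 0.86611
  30–34: 5 × 204.6/1000 × 0.9250 = 0.94628
  35–39: 5 × 142.8/1000 × 0.9053 = 0.64638
  40–44: 5 × 55.2/1000 × 0.9038 = 0.24945
  45–49: 5 × 17.1/1000 × 0.8959 = 0.07660
Sum = 3.36691
NRR = 0.483 × 3.36691 = 1.62622
An NRR exceeding 1 indicates intrinsic growth under these rates.

1.626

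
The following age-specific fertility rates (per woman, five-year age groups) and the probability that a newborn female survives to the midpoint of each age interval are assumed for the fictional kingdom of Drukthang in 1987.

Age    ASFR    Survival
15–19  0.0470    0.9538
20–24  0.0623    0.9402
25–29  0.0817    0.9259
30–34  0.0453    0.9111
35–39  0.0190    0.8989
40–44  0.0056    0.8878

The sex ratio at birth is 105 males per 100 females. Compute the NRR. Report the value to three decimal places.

0.591

Proportion female at birth = 100 / (100 + 105) = 0.48780.
Per-age-group product (5 × ASFR × survival probability):
  15–19: 5 × 0.0470 × 0.9538 = 0.22414
  20–24: 5 × 0.0623 × 0.9402 = 0.29287
  25–29: 5 × 0.0817 × 0.9259 = 0.37823
  30–34: 5 × 0.0453 × 0.9111 = 0.20636
  35–39: 5 × 0.0190 × 0.8989 = 0.08540
  40–44: 5 × 0.0056 × 0.8878 = 0.02486
Sum = 1.21186
NRR = 0.48780 × 1.21186 = 0.59115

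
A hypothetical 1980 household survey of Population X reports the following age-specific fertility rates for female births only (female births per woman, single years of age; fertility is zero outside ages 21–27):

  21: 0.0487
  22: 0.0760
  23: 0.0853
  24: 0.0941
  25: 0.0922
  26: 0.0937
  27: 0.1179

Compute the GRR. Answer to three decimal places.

Sum of female ASFRs = 0.0487 + 0.0760 + 0.0853 + 0.0941 + 0.0922 + 0.0937 + 0.1179 = 0.6079
GRR = 0.6079

0.608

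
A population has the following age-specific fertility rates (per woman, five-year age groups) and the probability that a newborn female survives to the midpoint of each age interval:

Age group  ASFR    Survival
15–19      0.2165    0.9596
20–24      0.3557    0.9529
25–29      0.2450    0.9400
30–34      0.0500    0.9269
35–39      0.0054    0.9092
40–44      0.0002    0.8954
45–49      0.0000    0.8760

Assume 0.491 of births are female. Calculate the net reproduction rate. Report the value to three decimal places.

Proportion female at birth = 0.491.
Per-age-group product (5 × ASFR × survival probability):
  15–19: 5 × 0.2165 × 0.9596 = 1.03877
  20–24: 5 × 0.3557 × 0.9529 = 1.69473
  25–29: 5 × 0.2450 × 0.9400 = 1.15150
  30–34: 5 × 0.0500 × 0.9269 = 0.23173
  35–39: 5 × 0.0054 × 0.9092 = 0.02455
  40–44: 5 × 0.0002 × 0.8954 = 0.00090
  45–49: 5 × 0.0000 × 0.8760 = 0.00000
Sum = 4.14218
NRR = 0.491 × 4.14218 = 2.03381
With NRR above 1 the population is above replacement fertility.

2.034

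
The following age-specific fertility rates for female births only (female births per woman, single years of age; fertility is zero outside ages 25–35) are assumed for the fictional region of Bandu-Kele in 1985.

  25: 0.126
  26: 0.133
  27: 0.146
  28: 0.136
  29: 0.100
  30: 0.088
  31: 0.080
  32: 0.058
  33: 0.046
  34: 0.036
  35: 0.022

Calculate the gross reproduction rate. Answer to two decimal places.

Sum of female ASFRs = 0.126 + 0.133 + 0.146 + 0.136 + 0.100 + 0.088 + 0.080 + 0.058 + 0.046 + 0.036 + 0.022 = 0.971
GRR = 0.971

0.97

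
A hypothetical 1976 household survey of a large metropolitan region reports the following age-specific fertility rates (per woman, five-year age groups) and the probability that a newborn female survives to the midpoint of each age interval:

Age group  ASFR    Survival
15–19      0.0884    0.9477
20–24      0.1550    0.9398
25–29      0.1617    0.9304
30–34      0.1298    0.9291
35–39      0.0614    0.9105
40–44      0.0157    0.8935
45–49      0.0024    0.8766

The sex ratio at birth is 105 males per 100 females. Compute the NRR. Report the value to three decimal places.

1.396

Proportion female at birth = 100 / (100 + 105) = 0.48780.
Per-age-group product (5 × ASFR × survival probability):
  15–19: 5 × 0.0884 × 0.9477 = 0.41888
  20–24: 5 × 0.1550 × 0.9398 = 0.72835
  25–29: 5 × 0.1617 × 0.9304 = 0.75223
  30–34: 5 × 0.1298 × 0.9291 = 0.60299
  35–39: 5 × 0.0614 × 0.9105 = 0.27952
  40–44: 5 × 0.0157 × 0.8935 = 0.07014
  45–49: 5 × 0.0024 × 0.8766 = 0.01052
Sum = 2.86263
NRR = 0.48780 × 2.86263 = 1.39639
An NRR exceeding 1 indicates intrinsic growth under these rates.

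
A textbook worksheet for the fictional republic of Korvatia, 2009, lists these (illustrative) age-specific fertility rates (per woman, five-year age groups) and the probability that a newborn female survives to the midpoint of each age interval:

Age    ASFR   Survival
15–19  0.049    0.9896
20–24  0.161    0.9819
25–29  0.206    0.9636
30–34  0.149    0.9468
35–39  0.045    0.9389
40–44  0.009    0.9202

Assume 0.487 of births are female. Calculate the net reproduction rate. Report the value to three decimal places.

Proportion female at birth = 0.487.
Per-age-group product (5 × ASFR × survival probability):
  15–19: 5 × 0.049 × 0.9896 = 0.24245
  20–24: 5 × 0.161 × 0.9819 = 0.79043
  25–29: 5 × 0.206 × 0.9636 = 0.99251
  30–34: 5 × 0.149 × 0.9468 = 0.70537
  35–39: 5 × 0.045 × 0.9389 = 0.21125
  40–44: 5 × 0.009 × 0.9202 = 0.04141
Sum = 2.98342
NRR = 0.487 × 2.98342 = 1.45293
With NRR above 1 the population is above replacement fertility.

1.453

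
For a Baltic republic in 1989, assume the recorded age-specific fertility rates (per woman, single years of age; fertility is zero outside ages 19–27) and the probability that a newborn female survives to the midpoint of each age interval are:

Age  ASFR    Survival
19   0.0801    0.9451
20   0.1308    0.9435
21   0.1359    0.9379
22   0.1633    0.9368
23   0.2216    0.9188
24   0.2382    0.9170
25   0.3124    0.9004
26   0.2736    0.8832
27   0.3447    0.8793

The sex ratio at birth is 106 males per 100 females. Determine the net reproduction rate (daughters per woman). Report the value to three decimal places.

0.839

Proportion female at birth = 100 / (100 + 106) = 0.48544.
Weighting each age-specific rate by interval width and survival:
  19: 1 × 0.0801 × 0.9451 = 0.07570
  20: 1 × 0.1308 × 0.9435 = 0.12341
  21: 1 × 0.1359 × 0.9379 = 0.12746
  22: 1 × 0.1633 × 0.9368 = 0.15298
  23: 1 × 0.2216 × 0.9188 = 0.20361
  24: 1 × 0.2382 × 0.9170 = 0.21843
  25: 1 × 0.3124 × 0.9004 = 0.28128
  26: 1 × 0.2736 × 0.8832 = 0.24164
  27: 1 × 0.3447 × 0.8793 = 0.30309
Sum = 1.72760
NRR = 0.48544 × 1.72760 = 0.83865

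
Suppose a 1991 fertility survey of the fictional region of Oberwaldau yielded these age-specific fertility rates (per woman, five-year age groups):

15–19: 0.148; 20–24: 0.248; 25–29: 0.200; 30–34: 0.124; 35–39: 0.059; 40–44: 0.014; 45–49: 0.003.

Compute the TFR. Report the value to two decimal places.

3.98

Sum of ASFRs = 0.148 + 0.248 + 0.200 + 0.124 + 0.059 + 0.014 + 0.003 = 0.796
TFR = 5 × 0.796 = 3.98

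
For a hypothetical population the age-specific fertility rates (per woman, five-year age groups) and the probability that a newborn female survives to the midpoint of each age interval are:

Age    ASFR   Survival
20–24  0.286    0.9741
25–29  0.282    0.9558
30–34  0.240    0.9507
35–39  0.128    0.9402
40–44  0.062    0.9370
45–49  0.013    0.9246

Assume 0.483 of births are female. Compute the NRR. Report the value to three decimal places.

Proportion female at birth = 0.483.
Each age group contributes 5 × ASFR × survival:
  20–24: 5 × 0.286 × 0.9741 = 1.39296
  25–29: 5 × 0.282 × 0.9558 = 1.34768
  30–34: 5 × 0.240 × 0.9507 = 1.14084
  35–39: 5 × 0.128 × 0.9402 = 0.60173
  40–44: 5 × 0.062 × 0.9370 = 0.29047
  45–49: 5 × 0.013 × 0.9246 = 0.06010
Sum = 4.83378
NRR = 0.483 × 4.83378 = 2.33472
NRR > 1, so each generation more than replaces itself.

2.335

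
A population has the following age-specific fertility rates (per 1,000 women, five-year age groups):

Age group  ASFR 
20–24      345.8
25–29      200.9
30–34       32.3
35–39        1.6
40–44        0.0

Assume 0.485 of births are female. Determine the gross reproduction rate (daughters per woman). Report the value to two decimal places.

Proportion female at birth = 0.485.
Sum of ASFRs = 345.8 + 200.9 + 32.3 + 1.6 + 0.0 = 580.6
TFR = 5 × 580.6 / 1000 = 2.903
GRR = 0.485 × 2.903 = 1.40796

1.41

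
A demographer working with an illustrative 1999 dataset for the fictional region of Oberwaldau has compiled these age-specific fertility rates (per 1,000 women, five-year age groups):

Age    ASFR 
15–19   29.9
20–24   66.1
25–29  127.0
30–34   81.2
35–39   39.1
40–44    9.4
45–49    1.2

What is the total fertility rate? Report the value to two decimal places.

1.77

Sum of ASFRs = 29.9 + 66.1 + 127.0 + 81.2 + 39.1 + 9.4 + 1.2 = 353.9
TFR = 5 × 353.9 / 1000 = 1.7695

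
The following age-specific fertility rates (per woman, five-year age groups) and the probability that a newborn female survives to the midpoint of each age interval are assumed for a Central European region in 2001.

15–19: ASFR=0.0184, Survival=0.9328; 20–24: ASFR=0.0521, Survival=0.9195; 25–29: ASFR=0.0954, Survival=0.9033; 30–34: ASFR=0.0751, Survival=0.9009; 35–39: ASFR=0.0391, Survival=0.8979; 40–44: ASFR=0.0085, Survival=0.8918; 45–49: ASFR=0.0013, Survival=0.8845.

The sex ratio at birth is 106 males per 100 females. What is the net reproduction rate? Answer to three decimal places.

0.638

Proportion female at birth = 100 / (100 + 106) = 0.48544.
Each age group contributes 5 × ASFR × survival:
  15–19: 5 × 0.0184 × 0.9328 = 0.08582
  20–24: 5 × 0.0521 × 0.9195 = 0.23953
  25–29: 5 × 0.0954 × 0.9033 = 0.43087
  30–34: 5 × 0.0751 × 0.9009 = 0.33829
  35–39: 5 × 0.0391 × 0.8979 = 0.17554
  40–44: 5 × 0.0085 × 0.8918 = 0.03790
  45–49: 5 × 0.0013 × 0.8845 = 0.00575
Sum = 1.31370
NRR = 0.48544 × 1.31370 = 0.63772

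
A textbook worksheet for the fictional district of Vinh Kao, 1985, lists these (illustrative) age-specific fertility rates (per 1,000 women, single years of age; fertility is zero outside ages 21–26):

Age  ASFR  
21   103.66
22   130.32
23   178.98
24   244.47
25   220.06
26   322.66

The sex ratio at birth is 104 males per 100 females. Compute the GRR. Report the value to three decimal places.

0.588

Proportion female at birth = 100 / (100 + 104) = 0.49020.
Sum of ASFRs = 103.66 + 130.32 + 178.98 + 244.47 + 220.06 + 322.66 = 1200.15
TFR = 1200.15 / 1000 = 1.20015
GRR = 0.49020 × 1.20015 = 0.58831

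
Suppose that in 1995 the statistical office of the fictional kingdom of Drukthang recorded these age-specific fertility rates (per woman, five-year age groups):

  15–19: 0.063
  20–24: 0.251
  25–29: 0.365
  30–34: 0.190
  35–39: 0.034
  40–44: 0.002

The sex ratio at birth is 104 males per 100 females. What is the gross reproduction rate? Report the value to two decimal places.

2.22

Proportion female at birth = 100 / (100 + 104) = 0.49020.
Sum of ASFRs = 0.063 + 0.251 + 0.365 + 0.190 + 0.034 + 0.002 = 0.905
TFR = 5 × 0.905 = 4.525
GRR = 0.49020 × 4.525 = 2.21816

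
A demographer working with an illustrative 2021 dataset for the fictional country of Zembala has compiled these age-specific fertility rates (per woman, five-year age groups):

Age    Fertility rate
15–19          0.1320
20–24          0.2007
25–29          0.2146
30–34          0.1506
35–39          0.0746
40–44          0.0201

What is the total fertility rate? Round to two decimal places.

3.96

Sum of ASFRs = 0.1320 + 0.2007 + 0.2146 + 0.1506 + 0.0746 + 0.0201 = 0.7926
TFR = 5 × 0.7926 = 3.963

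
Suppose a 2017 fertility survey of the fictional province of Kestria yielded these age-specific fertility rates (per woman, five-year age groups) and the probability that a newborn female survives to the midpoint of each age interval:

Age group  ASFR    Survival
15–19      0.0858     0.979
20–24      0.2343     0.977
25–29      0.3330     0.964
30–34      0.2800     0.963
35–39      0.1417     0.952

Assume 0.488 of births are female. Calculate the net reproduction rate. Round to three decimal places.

Proportion female at birth = 0.488.
Per-age-group product (5 × ASFR × survival probability):
  15–19: 5 × 0.0858 × 0.979 = 0.41999
  20–24: 5 × 0.2343 × 0.977 = 1.14456
  25–29: 5 × 0.3330 × 0.964 = 1.60506
  30–34: 5 × 0.2800 × 0.963 = 1.34820
  35–39: 5 × 0.1417 × 0.952 = 0.67449
Sum = 5.19230
NRR = 0.488 × 5.19230 = 2.53384
An NRR exceeding 1 indicates intrinsic growth under these rates.

2.534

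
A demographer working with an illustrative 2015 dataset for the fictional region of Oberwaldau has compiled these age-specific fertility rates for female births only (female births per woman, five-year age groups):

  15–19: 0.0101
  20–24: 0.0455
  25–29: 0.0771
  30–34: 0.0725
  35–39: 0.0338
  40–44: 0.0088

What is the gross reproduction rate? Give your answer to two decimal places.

1.24

Sum of female ASFRs = 0.0101 + 0.0455 + 0.0771 + 0.0725 + 0.0338 + 0.0088 = 0.2478
GRR = 5 × 0.2478 = 1.239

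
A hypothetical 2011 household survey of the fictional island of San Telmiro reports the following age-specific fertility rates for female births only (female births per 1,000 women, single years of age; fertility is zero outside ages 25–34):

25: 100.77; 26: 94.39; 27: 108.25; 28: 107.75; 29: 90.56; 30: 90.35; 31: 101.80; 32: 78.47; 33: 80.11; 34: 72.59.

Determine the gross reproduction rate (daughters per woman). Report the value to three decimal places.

Sum of female ASFRs = 100.77 + 94.39 + 108.25 + 107.75 + 90.56 + 90.35 + 101.80 + 78.47 + 80.11 + 72.59 = 925.04
GRR = 925.04 / 1000 = 0.92504

0.925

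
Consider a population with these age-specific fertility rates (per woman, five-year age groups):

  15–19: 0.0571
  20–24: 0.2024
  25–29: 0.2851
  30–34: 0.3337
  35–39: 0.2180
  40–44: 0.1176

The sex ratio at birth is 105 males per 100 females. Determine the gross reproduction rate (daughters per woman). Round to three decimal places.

2.961

Proportion female at birth = 100 / (100 + 105) = 0.48780.
Sum of ASFRs = 0.0571 + 0.2024 + 0.2851 + 0.3337 + 0.2180 + 0.1176 = 1.2139
TFR = 5 × 1.2139 = 6.0695
GRR = 0.48780 × 6.0695 = 2.96070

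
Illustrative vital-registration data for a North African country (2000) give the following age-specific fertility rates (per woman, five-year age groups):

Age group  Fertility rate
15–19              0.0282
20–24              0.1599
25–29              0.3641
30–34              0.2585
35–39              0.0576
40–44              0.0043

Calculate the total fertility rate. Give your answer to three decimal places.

Sum of ASFRs = 0.0282 + 0.1599 + 0.3641 + 0.2585 + 0.0576 + 0.0043 = 0.8726
TFR = 5 × 0.8726 = 4.363

4.363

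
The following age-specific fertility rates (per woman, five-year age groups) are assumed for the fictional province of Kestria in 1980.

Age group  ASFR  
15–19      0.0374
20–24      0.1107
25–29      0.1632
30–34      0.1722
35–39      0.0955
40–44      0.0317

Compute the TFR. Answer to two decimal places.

3.05

Sum of ASFRs = 0.0374 + 0.1107 + 0.1632 + 0.1722 + 0.0955 + 0.0317 = 0.6107
TFR = 5 × 0.6107 = 3.0535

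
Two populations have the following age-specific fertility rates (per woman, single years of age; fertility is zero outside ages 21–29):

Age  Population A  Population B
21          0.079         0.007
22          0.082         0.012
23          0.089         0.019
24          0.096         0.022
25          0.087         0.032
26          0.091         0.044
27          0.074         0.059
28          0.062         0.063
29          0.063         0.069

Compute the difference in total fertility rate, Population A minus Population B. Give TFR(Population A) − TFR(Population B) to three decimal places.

Population A:
  Sum of ASFRs = 0.079 + 0.082 + 0.089 + 0.096 + 0.087 + 0.091 + 0.074 + 0.062 + 0.063 = 0.723
  TFR = 0.723
Population B:
  Sum of ASFRs = 0.007 + 0.012 + 0.019 + 0.022 + 0.032 + 0.044 + 0.059 + 0.063 + 0.069 = 0.327
  TFR = 0.327
Difference = 0.723 − 0.327 = 0.396

0.396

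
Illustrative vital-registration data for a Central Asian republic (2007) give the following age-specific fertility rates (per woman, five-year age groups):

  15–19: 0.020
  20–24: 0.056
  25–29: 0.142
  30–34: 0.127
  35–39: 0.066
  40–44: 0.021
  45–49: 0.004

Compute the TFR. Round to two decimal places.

Sum of ASFRs = 0.020 + 0.056 + 0.142 + 0.127 + 0.066 + 0.021 + 0.004 = 0.436
TFR = 5 × 0.436 = 2.18

2.18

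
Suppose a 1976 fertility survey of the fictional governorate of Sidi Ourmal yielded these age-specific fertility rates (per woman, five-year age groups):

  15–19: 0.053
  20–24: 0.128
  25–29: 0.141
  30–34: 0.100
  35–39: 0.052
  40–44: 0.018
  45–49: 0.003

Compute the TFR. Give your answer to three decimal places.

2.475

Sum of ASFRs = 0.053 + 0.128 + 0.141 + 0.100 + 0.052 + 0.018 + 0.003 = 0.495
TFR = 5 × 0.495 = 2.475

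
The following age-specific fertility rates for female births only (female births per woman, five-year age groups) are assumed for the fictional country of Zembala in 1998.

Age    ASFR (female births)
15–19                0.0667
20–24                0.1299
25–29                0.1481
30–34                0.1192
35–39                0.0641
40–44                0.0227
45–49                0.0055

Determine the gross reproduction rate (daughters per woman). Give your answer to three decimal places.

2.781

Sum of female ASFRs = 0.0667 + 0.1299 + 0.1481 + 0.1192 + 0.0641 + 0.0227 + 0.0055 = 0.5562
GRR = 5 × 0.5562 = 2.781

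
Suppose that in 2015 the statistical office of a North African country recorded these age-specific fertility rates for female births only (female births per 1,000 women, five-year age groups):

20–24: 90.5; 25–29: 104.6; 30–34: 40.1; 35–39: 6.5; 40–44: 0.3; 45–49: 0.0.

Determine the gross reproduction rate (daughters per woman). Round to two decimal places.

1.21

Sum of female ASFRs = 90.5 + 104.6 + 40.1 + 6.5 + 0.3 + 0.0 = 242.0
GRR = 5 × 242.0 / 1000 = 1.21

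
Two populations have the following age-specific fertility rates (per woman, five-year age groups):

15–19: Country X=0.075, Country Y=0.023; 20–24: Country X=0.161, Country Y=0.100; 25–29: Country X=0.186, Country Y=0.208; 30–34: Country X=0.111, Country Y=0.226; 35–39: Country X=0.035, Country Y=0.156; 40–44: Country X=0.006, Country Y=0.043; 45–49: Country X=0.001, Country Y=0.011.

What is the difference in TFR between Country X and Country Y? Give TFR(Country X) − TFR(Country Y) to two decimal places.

-0.96

Country X:
  Sum of ASFRs = 0.075 + 0.161 + 0.186 + 0.111 + 0.035 + 0.006 + 0.001 = 0.575
  TFR = 5 × 0.575 = 2.875
Country Y:
  Sum of ASFRs = 0.023 + 0.100 + 0.208 + 0.226 + 0.156 + 0.043 + 0.011 = 0.767
  TFR = 5 × 0.767 = 3.835
Difference = 2.875 − 3.835 = -0.96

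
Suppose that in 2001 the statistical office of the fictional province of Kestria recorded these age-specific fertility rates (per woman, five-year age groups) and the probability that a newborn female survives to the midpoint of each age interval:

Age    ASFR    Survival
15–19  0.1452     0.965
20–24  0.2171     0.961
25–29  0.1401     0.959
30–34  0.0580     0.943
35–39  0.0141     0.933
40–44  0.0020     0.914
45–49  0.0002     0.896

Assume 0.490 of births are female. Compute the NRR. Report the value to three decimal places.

1.355

Proportion female at birth = 0.490.
Weighting each age-specific rate by interval width and survival:
  15–19: 5 × 0.1452 × 0.965 = 0.70059
  20–24: 5 × 0.2171 × 0.961 = 1.04317
  25–29: 5 × 0.1401 × 0.959 = 0.67178
  30–34: 5 × 0.0580 × 0.943 = 0.27347
  35–39: 5 × 0.0141 × 0.933 = 0.06578
  40–44: 5 × 0.0020 × 0.914 = 0.00914
  45–49: 5 × 0.0002 × 0.896 = 0.00090
Sum = 2.76483
NRR = 0.490 × 2.76483 = 1.35477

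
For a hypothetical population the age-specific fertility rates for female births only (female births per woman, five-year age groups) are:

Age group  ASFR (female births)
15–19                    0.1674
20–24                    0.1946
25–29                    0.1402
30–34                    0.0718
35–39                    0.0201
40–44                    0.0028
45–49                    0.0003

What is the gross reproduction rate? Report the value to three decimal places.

Sum of female ASFRs = 0.1674 + 0.1946 + 0.1402 + 0.0718 + 0.0201 + 0.0028 + 0.0003 = 0.5972
GRR = 5 × 0.5972 = 2.986

2.986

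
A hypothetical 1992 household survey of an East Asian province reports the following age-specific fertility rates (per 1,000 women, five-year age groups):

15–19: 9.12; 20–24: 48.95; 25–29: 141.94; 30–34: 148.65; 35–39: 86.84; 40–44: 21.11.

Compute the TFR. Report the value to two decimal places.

2.28

Sum of ASFRs = 9.12 + 48.95 + 141.94 + 148.65 + 86.84 + 21.11 = 456.61
TFR = 5 × 456.61 / 1000 = 2.28305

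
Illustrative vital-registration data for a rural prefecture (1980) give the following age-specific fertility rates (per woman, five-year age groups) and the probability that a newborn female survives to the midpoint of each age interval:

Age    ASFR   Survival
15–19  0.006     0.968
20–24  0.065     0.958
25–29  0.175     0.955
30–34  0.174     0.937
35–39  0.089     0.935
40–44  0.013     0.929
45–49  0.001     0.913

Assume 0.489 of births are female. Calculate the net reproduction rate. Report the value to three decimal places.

Proportion female at birth = 0.489.
Per-age-group product (5 × ASFR × survival probability):
  15–19: 5 × 0.006 × 0.968 = 0.02904
  20–24: 5 × 0.065 × 0.958 = 0.31135
  25–29: 5 × 0.175 × 0.955 = 0.83563
  30–34: 5 × 0.174 × 0.937 = 0.81519
  35–39: 5 × 0.089 × 0.935 = 0.41608
  40–44: 5 × 0.013 × 0.929 = 0.06039
  45–49: 5 × 0.001 × 0.913 = 0.00457
Sum = 2.47225
NRR = 0.489 × 2.47225 = 1.20893
With NRR above 1 the population is above replacement fertility.

1.209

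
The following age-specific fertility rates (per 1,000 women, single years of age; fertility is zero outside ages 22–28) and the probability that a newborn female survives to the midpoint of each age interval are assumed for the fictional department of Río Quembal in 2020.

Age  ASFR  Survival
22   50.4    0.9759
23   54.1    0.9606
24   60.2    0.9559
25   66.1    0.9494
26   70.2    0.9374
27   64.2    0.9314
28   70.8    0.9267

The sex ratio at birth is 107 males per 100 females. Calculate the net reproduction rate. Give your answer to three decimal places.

Proportion female at birth = 100 / (100 + 107) = 0.48309.
Weighting each age-specific rate by interval width and survival:
  22: 1 × 50.4/1000 × 0.9759 = 0.04919
  23: 1 × 54.1/1000 × 0.9606 = 0.05197
  24: 1 × 60.2/1000 × 0.9559 = 0.05755
  25: 1 × 66.1/1000 × 0.9494 = 0.06276
  26: 1 × 70.2/1000 × 0.9374 = 0.06581
  27: 1 × 64.2/1000 × 0.9314 = 0.05980
  28: 1 × 70.8/1000 × 0.9267 = 0.06561
Sum = 0.41269
NRR = 0.48309 × 0.41269 = 0.19937
An NRR under 1 implies long-run decline under these rates.

0.199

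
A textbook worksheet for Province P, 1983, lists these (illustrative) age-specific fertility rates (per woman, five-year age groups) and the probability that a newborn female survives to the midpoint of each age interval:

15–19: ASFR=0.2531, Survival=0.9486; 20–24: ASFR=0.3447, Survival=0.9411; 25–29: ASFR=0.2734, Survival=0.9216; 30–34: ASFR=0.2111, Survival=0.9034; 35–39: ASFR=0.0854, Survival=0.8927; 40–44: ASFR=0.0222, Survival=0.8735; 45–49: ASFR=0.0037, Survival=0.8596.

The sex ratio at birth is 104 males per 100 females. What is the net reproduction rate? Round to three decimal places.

2.711

Proportion female at birth = 100 / (100 + 104) = 0.49020.
Per-age-group product (5 × ASFR × survival probability):
  15–19: 5 × 0.2531 × 0.9486 = 1.20045
  20–24: 5 × 0.3447 × 0.9411 = 1.62199
  25–29: 5 × 0.2734 × 0.9216 = 1.25983
  30–34: 5 × 0.2111 × 0.9034 = 0.95354
  35–39: 5 × 0.0854 × 0.8927 = 0.38118
  40–44: 5 × 0.0222 × 0.8735 = 0.09696
  45–49: 5 × 0.0037 × 0.8596 = 0.01590
Sum = 5.52985
NRR = 0.49020 × 5.52985 = 2.71073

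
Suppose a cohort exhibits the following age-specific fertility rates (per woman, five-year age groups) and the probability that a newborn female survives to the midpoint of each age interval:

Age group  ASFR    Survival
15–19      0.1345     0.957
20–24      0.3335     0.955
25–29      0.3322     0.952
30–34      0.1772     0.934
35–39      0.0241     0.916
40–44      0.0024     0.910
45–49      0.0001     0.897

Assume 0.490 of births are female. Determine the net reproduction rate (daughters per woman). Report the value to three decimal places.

2.336

Proportion female at birth = 0.490.
Weighting each age-specific rate by interval width and survival:
  15–19: 5 × 0.1345 × 0.957 = 0.64358
  20–24: 5 × 0.3335 × 0.955 = 1.59246
  25–29: 5 × 0.3322 × 0.952 = 1.58127
  30–34: 5 × 0.1772 × 0.934 = 0.82752
  35–39: 5 × 0.0241 × 0.916 = 0.11038
  40–44: 5 × 0.0024 × 0.910 = 0.01092
  45–49: 5 × 0.0001 × 0.897 = 0.00045
Sum = 4.76658
NRR = 0.490 × 4.76658 = 2.33562
An NRR exceeding 1 indicates intrinsic growth under these rates.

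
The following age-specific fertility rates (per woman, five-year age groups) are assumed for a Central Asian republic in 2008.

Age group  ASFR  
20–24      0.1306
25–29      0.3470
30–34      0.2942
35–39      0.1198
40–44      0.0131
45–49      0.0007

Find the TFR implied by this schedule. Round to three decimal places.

4.527

Sum of ASFRs = 0.1306 + 0.3470 + 0.2942 + 0.1198 + 0.0131 + 0.0007 = 0.9054
TFR = 5 × 0.9054 = 4.527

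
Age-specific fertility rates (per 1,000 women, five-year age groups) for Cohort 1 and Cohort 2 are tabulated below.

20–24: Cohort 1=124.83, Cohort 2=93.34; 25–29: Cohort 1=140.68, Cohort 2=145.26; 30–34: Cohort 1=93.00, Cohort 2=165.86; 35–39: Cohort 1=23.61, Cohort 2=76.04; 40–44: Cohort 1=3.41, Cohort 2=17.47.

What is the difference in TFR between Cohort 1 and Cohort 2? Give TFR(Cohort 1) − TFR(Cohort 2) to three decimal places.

-0.562

Cohort 1:
  Sum of ASFRs = 124.83 + 140.68 + 93.00 + 23.61 + 3.41 = 385.53
  TFR = 5 × 385.53 / 1000 = 1.92765
Cohort 2:
  Sum of ASFRs = 93.34 + 145.26 + 165.86 + 76.04 + 17.47 = 497.97
  TFR = 5 × 497.97 / 1000 = 2.48985
Difference = 1.92765 − 2.48985 = -0.5622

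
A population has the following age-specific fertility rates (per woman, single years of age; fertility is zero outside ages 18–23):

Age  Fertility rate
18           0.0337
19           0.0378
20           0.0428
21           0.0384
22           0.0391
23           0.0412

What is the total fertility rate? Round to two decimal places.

Sum of ASFRs = 0.0337 + 0.0378 + 0.0428 + 0.0384 + 0.0391 + 0.0412 = 0.2330
TFR = 0.233

0.23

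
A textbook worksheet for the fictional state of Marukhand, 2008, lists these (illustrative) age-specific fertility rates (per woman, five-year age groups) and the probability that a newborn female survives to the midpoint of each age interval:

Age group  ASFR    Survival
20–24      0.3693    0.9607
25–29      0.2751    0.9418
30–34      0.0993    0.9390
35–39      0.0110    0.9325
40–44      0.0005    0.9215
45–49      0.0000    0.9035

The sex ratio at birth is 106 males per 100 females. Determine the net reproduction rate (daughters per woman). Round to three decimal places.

Proportion female at birth = 100 / (100 + 106) = 0.48544.
Each age group contributes 5 × ASFR × survival:
  20–24: 5 × 0.3693 × 0.9607 = 1.77393
  25–29: 5 × 0.2751 × 0.9418 = 1.29545
  30–34: 5 × 0.0993 × 0.9390 = 0.46621
  35–39: 5 × 0.0110 × 0.9325 = 0.05129
  40–44: 5 × 0.0005 × 0.9215 = 0.00230
  45–49: 5 × 0.0000 × 0.9035 = 0.00000
Sum = 3.58918
NRR = 0.48544 × 3.58918 = 1.74233

1.742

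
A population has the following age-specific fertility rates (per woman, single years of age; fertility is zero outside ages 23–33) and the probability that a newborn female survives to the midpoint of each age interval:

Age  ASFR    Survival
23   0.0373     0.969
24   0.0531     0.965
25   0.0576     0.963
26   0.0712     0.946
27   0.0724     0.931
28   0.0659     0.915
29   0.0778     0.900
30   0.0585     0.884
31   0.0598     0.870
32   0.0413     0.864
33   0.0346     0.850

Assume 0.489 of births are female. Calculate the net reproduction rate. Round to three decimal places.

Proportion female at birth = 0.489.
Each age group contributes 1 × ASFR × survival:
  23: 1 × 0.0373 × 0.969 = 0.03614
  24: 1 × 0.0531 × 0.965 = 0.05124
  25: 1 × 0.0576 × 0.963 = 0.05547
  26: 1 × 0.0712 × 0.946 = 0.06736
  27: 1 × 0.0724 × 0.931 = 0.06740
  28: 1 × 0.0659 × 0.915 = 0.06030
  29: 1 × 0.0778 × 0.900 = 0.07002
  30: 1 × 0.0585 × 0.884 = 0.05171
  31: 1 × 0.0598 × 0.870 = 0.05203
  32: 1 × 0.0413 × 0.864 = 0.03568
  33: 1 × 0.0346 × 0.850 = 0.02941
Sum = 0.57676
NRR = 0.489 × 0.57676 = 0.28204
An NRR under 1 implies long-run decline under these rates.

0.282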